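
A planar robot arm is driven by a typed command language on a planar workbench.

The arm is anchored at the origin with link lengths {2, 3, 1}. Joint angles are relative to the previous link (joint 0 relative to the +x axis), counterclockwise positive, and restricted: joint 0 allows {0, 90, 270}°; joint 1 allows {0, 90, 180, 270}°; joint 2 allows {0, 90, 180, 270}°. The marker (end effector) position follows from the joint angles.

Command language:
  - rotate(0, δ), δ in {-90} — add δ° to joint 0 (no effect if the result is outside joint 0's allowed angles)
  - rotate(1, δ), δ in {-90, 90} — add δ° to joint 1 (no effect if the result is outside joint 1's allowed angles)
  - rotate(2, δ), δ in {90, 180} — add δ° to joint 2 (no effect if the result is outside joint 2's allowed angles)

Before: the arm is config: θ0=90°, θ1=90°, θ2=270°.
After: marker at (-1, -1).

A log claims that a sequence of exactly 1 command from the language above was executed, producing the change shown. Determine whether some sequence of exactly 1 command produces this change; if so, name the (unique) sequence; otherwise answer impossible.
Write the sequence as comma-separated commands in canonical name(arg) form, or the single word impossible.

begin: config: θ0=90°, θ1=90°, θ2=270°
step 1 (rotate(1, 90)): config: θ0=90°, θ1=180°, θ2=270°
all 5 alternatives checked — unique.

rotate(1, 90)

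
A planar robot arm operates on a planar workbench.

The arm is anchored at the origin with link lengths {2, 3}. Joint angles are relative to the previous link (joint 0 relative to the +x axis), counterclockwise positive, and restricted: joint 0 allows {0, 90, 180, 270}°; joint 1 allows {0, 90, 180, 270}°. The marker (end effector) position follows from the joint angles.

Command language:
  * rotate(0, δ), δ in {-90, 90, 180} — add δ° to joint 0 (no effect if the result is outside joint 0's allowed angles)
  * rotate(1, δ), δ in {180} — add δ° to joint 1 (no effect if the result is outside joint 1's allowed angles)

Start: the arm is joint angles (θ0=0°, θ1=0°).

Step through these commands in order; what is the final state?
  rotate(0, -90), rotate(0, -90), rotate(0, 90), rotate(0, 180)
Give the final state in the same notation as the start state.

start: joint angles (θ0=0°, θ1=0°)
t=1 rotate(0, -90) ⇒ joint angles (θ0=270°, θ1=0°)
t=2 rotate(0, -90) ⇒ joint angles (θ0=180°, θ1=0°)
t=3 rotate(0, 90) ⇒ joint angles (θ0=270°, θ1=0°)
t=4 rotate(0, 180) ⇒ joint angles (θ0=90°, θ1=0°)

joint angles (θ0=90°, θ1=0°)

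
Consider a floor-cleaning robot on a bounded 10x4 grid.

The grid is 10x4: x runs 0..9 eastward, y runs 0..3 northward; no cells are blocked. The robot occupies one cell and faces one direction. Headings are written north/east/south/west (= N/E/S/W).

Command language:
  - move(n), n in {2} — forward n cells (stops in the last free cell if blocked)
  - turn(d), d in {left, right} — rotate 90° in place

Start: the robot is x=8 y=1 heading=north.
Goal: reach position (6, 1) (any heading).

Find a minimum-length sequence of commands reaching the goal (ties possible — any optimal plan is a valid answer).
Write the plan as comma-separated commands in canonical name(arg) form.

turn(left), move(2)

from: x=8 y=1 heading=north
1. turn(left) → x=8 y=1 heading=west
2. move(2) → x=6 y=1 heading=west
nothing shorter than 2 reaches the goal.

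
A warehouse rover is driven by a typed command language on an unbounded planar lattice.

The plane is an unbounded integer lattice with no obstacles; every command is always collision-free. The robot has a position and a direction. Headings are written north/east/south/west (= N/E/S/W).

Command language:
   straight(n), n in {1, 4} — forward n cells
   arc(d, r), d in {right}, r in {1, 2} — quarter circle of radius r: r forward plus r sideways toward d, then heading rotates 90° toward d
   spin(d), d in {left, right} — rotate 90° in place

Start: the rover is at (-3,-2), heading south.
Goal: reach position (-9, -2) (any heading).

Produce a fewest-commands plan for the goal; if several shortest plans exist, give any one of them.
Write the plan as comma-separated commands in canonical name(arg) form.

arc(right, 1), straight(4), arc(right, 1)

begin: at (-3,-2), heading south
t=1 arc(right, 1) ⇒ at (-4,-3), heading west
t=2 straight(4) ⇒ at (-8,-3), heading west
t=3 arc(right, 1) ⇒ at (-9,-2), heading north
minimal: 3 command(s), checked below 3.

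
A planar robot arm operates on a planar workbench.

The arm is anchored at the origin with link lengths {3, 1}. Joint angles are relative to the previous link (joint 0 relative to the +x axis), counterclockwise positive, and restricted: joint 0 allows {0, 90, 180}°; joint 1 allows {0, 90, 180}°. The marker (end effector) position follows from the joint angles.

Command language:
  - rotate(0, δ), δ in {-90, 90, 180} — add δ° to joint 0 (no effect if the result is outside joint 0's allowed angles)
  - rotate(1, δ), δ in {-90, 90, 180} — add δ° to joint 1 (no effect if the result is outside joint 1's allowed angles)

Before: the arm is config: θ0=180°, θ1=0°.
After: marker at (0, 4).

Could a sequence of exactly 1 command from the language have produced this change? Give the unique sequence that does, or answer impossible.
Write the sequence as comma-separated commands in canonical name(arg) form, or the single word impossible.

rotate(0, -90)

begin: config: θ0=180°, θ1=0°
1. rotate(0, -90) → config: θ0=90°, θ1=0°
no rival 1-sequence matches.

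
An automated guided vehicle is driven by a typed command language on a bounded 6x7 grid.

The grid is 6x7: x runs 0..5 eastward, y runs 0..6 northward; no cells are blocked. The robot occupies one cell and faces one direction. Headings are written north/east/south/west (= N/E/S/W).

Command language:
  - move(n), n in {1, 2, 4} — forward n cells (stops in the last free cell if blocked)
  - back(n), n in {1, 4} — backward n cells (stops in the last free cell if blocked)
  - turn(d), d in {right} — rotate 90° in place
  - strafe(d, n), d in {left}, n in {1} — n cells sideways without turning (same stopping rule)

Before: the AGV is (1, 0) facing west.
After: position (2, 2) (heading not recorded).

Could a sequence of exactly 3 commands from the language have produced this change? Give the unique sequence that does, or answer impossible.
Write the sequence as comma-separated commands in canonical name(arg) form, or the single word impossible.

key: order matters: swapping back(1) and move(2) lands elsewhere
initial: (1, 0) facing west
step 1 (back(1)): (2, 0) facing west
step 2 (turn(right)): (2, 0) facing north
step 3 (move(2)): (2, 2) facing north
all 343 alternatives checked — unique.

back(1), turn(right), move(2)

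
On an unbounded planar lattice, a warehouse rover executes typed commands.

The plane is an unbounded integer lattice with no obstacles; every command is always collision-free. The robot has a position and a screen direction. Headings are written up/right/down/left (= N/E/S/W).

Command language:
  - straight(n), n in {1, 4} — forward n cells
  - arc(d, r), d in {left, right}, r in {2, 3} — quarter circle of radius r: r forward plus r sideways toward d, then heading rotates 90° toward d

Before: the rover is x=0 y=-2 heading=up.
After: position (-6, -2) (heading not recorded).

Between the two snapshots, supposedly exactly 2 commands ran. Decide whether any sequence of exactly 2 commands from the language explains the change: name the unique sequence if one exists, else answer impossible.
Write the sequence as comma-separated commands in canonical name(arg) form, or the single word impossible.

arc(left, 3), arc(left, 3)

t0: x=0 y=-2 heading=up
t=1 arc(left, 3) ⇒ x=-3 y=1 heading=left
t=2 arc(left, 3) ⇒ x=-6 y=-2 heading=down
no rival 2-sequence matches.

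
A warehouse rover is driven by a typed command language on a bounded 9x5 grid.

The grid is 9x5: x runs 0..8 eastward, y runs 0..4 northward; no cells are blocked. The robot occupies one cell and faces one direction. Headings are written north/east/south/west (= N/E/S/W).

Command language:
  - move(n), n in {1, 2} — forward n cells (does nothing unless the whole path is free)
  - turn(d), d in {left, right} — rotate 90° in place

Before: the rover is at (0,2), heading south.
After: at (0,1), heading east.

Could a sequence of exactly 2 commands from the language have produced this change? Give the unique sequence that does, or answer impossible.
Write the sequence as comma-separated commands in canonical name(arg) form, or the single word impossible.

move(1), turn(left)

key: order matters: swapping move(1) and turn(left) lands elsewhere
from: at (0,2), heading south
t=1 move(1) ⇒ at (0,1), heading south
t=2 turn(left) ⇒ at (0,1), heading east
no other 2-command option fits: unique.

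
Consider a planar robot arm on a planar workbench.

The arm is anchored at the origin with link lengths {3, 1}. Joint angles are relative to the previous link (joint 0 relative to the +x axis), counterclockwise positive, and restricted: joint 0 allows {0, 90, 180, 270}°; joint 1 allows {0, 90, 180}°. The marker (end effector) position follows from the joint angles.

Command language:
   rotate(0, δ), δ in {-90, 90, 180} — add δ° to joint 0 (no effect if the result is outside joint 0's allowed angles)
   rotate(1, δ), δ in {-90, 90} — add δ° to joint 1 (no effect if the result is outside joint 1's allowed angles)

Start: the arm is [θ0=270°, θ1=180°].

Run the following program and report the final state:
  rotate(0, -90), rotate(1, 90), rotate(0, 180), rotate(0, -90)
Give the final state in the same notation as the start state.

[θ0=270°, θ1=180°]

from: [θ0=270°, θ1=180°]
t=1 rotate(0, -90) ⇒ [θ0=180°, θ1=180°]
t=2 rotate(1, 90) ⇒ [θ0=180°, θ1=180°]
t=3 rotate(0, 180) ⇒ [θ0=0°, θ1=180°]
t=4 rotate(0, -90) ⇒ [θ0=270°, θ1=180°]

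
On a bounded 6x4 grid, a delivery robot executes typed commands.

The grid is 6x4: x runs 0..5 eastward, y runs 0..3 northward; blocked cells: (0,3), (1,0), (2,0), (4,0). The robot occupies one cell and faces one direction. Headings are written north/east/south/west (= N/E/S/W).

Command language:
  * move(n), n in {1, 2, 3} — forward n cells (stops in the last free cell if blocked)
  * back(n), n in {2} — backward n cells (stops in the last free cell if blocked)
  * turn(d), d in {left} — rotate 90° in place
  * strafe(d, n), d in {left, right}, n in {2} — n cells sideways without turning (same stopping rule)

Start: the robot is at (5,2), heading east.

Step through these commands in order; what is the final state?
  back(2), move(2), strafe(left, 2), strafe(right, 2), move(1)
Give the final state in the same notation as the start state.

start: at (5,2), heading east
1. back(2) → at (3,2), heading east
2. move(2) → at (5,2), heading east
3. strafe(left, 2) → at (5,3), heading east
4. strafe(right, 2) → at (5,1), heading east
5. move(1) → at (5,1), heading east

at (5,1), heading east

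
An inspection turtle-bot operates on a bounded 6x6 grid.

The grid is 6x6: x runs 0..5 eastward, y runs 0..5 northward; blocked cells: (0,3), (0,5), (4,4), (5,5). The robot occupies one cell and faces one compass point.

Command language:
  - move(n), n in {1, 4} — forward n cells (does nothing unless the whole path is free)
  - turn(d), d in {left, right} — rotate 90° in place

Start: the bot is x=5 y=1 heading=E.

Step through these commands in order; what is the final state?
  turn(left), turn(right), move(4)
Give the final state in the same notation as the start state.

x=5 y=1 heading=E

start: x=5 y=1 heading=E
1. turn(left) → x=5 y=1 heading=N
2. turn(right) → x=5 y=1 heading=E
3. move(4) → x=5 y=1 heading=E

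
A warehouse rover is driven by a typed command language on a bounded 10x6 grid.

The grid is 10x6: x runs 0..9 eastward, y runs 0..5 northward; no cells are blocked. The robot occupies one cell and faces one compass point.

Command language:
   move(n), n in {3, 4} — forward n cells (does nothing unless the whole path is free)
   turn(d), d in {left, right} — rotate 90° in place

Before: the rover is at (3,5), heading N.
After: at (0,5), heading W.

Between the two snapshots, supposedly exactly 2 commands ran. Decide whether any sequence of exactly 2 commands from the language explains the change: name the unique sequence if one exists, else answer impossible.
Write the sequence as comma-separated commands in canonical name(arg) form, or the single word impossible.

key: cell and facing (now W) both changed — the 2 commands mix motion and turning
t0: at (3,5), heading N
step 1 (turn(left)): at (3,5), heading W
step 2 (move(3)): at (0,5), heading W
uniquely the one of 16 2-step routes that fits.

turn(left), move(3)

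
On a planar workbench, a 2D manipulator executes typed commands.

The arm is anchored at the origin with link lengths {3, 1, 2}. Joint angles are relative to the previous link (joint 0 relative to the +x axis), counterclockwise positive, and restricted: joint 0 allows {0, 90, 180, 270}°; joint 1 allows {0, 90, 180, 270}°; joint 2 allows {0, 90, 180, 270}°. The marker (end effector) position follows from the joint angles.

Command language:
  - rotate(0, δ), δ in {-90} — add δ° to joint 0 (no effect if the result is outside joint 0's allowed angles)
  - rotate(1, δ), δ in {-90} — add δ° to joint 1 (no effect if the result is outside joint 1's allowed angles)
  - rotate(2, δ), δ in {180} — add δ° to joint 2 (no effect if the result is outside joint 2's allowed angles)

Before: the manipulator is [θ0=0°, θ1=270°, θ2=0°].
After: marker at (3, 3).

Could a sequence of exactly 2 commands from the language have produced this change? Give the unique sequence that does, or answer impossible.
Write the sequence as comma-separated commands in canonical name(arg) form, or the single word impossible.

rotate(1, -90), rotate(1, -90)

t0: [θ0=0°, θ1=270°, θ2=0°]
1. rotate(1, -90) → [θ0=0°, θ1=180°, θ2=0°]
2. rotate(1, -90) → [θ0=0°, θ1=90°, θ2=0°]
no other 2-command option fits: unique.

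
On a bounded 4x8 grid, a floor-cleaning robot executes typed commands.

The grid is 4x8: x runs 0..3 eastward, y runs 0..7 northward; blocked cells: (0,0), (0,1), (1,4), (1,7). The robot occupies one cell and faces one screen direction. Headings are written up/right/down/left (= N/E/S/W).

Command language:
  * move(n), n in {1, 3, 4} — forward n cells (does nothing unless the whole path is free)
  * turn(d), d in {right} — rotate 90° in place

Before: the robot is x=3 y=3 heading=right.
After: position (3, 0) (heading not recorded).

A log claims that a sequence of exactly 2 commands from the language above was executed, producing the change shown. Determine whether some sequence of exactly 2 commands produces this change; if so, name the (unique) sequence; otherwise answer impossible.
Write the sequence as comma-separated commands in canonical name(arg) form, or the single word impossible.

turn(right), move(3)

key: order matters: swapping turn(right) and move(3) lands elsewhere
t0: x=3 y=3 heading=right
[1] after turn(right): x=3 y=3 heading=down
[2] after move(3): x=3 y=0 heading=down
no other 2-command option fits: unique.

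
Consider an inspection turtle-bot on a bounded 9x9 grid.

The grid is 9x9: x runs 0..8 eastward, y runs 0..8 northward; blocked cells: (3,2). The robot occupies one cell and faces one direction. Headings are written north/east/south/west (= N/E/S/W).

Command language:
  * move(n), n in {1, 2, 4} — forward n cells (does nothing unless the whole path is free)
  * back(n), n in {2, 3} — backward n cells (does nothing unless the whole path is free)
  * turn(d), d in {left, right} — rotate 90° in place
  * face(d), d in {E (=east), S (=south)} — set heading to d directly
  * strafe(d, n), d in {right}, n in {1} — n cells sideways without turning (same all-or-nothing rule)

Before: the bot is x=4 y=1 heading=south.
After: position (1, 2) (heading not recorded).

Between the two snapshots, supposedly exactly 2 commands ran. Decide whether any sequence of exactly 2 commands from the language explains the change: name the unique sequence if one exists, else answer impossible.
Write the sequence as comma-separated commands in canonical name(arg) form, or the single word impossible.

impossible

checked all 2-command options: none fits.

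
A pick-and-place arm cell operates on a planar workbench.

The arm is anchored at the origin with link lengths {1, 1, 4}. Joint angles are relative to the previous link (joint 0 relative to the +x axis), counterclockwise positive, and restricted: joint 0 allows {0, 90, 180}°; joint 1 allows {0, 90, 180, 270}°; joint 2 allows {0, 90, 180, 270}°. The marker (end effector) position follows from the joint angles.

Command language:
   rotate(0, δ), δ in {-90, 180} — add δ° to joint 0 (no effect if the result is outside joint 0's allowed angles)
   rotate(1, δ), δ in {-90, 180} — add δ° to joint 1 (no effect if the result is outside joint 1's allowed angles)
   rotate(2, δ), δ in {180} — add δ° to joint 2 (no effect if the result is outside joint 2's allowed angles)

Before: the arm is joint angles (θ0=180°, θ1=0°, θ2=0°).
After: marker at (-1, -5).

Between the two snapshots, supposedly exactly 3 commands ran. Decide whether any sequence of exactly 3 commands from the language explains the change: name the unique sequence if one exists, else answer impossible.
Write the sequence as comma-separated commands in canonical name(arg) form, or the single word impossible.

from: joint angles (θ0=180°, θ1=0°, θ2=0°)
1. rotate(1, -90) → joint angles (θ0=180°, θ1=270°, θ2=0°)
2. rotate(1, -90) → joint angles (θ0=180°, θ1=180°, θ2=0°)
3. rotate(1, -90) → joint angles (θ0=180°, θ1=90°, θ2=0°)
no rival 3-sequence matches.

rotate(1, -90), rotate(1, -90), rotate(1, -90)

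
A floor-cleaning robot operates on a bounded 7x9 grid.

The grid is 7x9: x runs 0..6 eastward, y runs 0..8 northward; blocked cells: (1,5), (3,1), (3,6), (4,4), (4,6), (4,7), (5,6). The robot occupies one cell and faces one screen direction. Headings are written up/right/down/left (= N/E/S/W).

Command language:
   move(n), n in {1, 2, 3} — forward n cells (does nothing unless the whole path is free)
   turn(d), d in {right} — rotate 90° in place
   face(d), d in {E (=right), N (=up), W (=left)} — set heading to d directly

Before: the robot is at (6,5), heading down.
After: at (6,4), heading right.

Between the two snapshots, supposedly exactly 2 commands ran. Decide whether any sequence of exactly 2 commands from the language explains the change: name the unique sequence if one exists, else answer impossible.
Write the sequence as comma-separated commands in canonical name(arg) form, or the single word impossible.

key: position moved to (6,4) AND the heading swung to E — translation plus rotation needed
start: at (6,5), heading down
1. move(1) → at (6,4), heading down
2. face(E) → at (6,4), heading right
all 49 alternatives checked — unique.

move(1), face(E)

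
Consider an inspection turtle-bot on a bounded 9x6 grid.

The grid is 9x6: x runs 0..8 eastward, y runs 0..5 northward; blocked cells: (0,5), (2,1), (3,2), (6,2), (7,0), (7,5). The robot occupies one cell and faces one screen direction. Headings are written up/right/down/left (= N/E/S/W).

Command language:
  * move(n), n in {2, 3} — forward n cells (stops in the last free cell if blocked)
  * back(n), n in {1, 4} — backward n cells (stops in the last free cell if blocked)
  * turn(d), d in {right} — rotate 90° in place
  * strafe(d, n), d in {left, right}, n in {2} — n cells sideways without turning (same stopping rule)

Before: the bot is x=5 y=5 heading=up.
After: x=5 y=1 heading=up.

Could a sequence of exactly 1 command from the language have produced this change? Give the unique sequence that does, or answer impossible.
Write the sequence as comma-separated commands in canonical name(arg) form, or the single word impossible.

key: still facing N — the one step turns nothing
t0: x=5 y=5 heading=up
[1] after back(4): x=5 y=1 heading=up
uniquely the one of 7 1-step routes that fits.

back(4)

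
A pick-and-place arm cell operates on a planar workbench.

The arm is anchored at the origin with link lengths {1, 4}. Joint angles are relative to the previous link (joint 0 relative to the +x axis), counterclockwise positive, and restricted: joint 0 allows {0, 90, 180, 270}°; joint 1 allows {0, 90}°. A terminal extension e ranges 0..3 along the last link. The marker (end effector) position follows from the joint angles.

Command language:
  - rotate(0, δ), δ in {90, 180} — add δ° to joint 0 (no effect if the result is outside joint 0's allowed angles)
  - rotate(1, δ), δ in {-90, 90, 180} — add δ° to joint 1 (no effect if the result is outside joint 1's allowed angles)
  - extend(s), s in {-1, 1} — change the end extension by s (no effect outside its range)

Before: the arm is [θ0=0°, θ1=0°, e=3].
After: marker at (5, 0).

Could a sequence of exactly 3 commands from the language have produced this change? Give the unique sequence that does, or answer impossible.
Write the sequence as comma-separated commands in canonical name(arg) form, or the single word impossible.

extend(-1), extend(-1), extend(-1)

from: [θ0=0°, θ1=0°, e=3]
1. extend(-1) → [θ0=0°, θ1=0°, e=2]
2. extend(-1) → [θ0=0°, θ1=0°, e=1]
3. extend(-1) → [θ0=0°, θ1=0°, e=0]
all 343 alternatives checked — unique.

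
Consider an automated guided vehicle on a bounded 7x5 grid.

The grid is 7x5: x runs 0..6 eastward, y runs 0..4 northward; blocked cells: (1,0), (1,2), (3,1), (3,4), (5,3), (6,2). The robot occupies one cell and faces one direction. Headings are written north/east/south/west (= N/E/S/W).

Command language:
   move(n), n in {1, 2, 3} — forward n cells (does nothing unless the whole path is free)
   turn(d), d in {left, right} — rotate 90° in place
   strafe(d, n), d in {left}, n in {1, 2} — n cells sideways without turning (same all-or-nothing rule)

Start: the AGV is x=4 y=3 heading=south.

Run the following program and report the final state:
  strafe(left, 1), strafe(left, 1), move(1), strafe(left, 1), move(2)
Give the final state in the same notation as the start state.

begin: x=4 y=3 heading=south
[1] after strafe(left, 1): x=4 y=3 heading=south
[2] after strafe(left, 1): x=4 y=3 heading=south
[3] after move(1): x=4 y=2 heading=south
[4] after strafe(left, 1): x=5 y=2 heading=south
[5] after move(2): x=5 y=0 heading=south

x=5 y=0 heading=south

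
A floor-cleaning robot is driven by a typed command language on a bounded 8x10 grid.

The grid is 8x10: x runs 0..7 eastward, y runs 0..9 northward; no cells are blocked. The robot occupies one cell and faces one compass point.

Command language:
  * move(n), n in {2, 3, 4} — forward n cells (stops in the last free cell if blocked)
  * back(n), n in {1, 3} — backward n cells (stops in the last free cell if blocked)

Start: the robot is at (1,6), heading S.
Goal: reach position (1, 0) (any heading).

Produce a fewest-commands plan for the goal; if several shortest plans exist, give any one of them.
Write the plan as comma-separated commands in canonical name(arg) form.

initial: at (1,6), heading S
1. move(2) → at (1,4), heading S
2. move(4) → at (1,0), heading S
no 1-step plan works, so 2 is optimal.

move(2), move(4)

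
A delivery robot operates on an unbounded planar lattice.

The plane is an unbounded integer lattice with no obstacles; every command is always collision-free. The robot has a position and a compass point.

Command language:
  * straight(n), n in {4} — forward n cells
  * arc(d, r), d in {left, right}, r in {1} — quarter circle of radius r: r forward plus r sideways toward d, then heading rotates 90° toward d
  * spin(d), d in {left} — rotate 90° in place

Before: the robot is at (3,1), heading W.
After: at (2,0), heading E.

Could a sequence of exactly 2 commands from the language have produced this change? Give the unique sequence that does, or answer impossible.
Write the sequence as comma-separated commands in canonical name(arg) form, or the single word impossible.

arc(left, 1), spin(left)

key: position moved to (2,0) AND the heading swung to E — translation plus rotation needed
begin: at (3,1), heading W
t=1 arc(left, 1) ⇒ at (2,0), heading S
t=2 spin(left) ⇒ at (2,0), heading E
uniquely the one of 16 2-step routes that fits.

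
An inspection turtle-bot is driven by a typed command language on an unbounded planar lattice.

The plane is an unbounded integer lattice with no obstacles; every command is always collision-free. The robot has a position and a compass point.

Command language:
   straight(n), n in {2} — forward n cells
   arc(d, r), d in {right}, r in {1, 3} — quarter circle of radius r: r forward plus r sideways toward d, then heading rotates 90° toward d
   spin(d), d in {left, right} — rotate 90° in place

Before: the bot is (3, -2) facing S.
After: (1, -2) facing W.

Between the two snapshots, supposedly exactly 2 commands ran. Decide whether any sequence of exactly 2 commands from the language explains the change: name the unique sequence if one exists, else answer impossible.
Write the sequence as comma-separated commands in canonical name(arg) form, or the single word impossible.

spin(right), straight(2)

key: running straight(2) before spin(right) would end elsewhere — order is forced
initial: (3, -2) facing S
t=1 spin(right) ⇒ (3, -2) facing W
t=2 straight(2) ⇒ (1, -2) facing W
all 25 alternatives checked — unique.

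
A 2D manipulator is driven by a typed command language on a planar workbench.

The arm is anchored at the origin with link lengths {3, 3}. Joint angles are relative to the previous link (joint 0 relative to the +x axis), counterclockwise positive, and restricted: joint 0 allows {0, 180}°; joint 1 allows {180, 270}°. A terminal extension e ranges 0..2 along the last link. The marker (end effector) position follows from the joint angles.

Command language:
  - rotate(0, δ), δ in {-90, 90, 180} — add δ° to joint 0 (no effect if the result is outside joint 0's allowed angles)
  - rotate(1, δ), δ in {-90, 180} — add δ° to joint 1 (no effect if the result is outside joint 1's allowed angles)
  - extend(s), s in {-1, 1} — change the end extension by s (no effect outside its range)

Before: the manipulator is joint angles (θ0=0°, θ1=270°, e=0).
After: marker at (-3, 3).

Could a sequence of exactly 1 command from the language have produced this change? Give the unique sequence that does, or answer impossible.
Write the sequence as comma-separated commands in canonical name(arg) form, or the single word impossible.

begin: joint angles (θ0=0°, θ1=270°, e=0)
t=1 rotate(0, 180) ⇒ joint angles (θ0=180°, θ1=270°, e=0)
no other 1-command option fits: unique.

rotate(0, 180)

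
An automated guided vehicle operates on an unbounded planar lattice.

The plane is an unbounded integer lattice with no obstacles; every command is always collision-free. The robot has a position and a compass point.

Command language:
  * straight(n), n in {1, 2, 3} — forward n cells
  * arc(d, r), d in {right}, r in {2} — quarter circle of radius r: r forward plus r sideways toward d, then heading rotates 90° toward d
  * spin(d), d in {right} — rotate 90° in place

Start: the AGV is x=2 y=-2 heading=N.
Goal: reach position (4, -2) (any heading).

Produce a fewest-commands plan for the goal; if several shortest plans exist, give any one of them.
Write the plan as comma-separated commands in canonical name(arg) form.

begin: x=2 y=-2 heading=N
[1] after spin(right): x=2 y=-2 heading=E
[2] after straight(2): x=4 y=-2 heading=E
minimal: 2 command(s), checked below 2.

spin(right), straight(2)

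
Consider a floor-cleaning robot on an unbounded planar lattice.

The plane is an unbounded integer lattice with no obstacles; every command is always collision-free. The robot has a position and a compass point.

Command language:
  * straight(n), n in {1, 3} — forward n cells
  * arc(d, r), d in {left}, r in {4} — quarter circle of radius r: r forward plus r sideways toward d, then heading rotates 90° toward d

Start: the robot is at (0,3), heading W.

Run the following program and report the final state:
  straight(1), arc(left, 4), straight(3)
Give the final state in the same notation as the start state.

at (-5,-4), heading S

t0: at (0,3), heading W
t=1 straight(1) ⇒ at (-1,3), heading W
t=2 arc(left, 4) ⇒ at (-5,-1), heading S
t=3 straight(3) ⇒ at (-5,-4), heading S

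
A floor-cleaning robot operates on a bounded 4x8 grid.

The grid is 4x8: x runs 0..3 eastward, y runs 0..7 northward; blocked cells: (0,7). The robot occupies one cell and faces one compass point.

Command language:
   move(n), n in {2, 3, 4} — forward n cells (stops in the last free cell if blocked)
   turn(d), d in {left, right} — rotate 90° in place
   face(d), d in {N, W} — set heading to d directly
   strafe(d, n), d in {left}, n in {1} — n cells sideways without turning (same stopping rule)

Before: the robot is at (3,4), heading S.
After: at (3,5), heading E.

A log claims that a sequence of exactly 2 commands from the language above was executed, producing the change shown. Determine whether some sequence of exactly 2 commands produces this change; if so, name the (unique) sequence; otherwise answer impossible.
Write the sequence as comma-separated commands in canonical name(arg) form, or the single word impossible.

key: running strafe(left, 1) before turn(left) would end elsewhere — order is forced
begin: at (3,4), heading S
[1] after turn(left): at (3,4), heading E
[2] after strafe(left, 1): at (3,5), heading E
all 64 alternatives checked — unique.

turn(left), strafe(left, 1)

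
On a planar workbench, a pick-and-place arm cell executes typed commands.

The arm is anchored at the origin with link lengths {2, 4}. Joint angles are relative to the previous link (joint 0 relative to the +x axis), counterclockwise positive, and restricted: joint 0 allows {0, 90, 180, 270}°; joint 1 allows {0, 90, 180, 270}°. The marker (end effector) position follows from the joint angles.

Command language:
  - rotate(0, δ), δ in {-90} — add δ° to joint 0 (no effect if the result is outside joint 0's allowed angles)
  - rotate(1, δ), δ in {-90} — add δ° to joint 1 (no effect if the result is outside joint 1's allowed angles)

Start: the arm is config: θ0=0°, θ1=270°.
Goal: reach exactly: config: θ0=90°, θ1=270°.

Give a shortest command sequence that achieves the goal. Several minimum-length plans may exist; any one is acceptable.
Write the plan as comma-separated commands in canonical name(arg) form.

initial: config: θ0=0°, θ1=270°
[1] after rotate(0, -90): config: θ0=270°, θ1=270°
[2] after rotate(0, -90): config: θ0=180°, θ1=270°
[3] after rotate(0, -90): config: θ0=90°, θ1=270°
shorter routes all fall short; 3 is best.

rotate(0, -90), rotate(0, -90), rotate(0, -90)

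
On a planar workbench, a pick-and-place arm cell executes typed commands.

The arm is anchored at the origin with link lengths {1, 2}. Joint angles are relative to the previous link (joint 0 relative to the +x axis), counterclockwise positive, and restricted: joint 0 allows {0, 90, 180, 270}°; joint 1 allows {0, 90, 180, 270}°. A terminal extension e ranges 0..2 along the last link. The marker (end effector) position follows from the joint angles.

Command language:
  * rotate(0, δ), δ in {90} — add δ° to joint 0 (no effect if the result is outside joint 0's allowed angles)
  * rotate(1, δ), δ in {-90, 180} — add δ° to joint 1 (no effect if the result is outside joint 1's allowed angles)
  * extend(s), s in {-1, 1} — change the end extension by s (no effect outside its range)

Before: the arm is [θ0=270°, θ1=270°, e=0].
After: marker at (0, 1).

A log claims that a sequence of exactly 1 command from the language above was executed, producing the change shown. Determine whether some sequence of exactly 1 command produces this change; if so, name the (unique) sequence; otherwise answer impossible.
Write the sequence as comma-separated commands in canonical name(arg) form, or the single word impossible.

rotate(1, -90)

from: [θ0=270°, θ1=270°, e=0]
1. rotate(1, -90) → [θ0=270°, θ1=180°, e=0]
no other 1-command option fits: unique.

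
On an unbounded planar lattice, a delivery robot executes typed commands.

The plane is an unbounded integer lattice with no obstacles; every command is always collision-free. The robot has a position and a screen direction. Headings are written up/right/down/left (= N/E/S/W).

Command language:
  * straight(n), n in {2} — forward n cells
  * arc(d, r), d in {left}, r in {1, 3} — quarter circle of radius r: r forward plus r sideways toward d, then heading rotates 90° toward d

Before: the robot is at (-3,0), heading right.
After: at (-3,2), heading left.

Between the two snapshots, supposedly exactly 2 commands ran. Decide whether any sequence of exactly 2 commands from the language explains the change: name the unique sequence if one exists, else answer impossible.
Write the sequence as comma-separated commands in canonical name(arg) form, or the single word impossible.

arc(left, 1), arc(left, 1)

key: cell and facing (now W) both changed — the 2 commands mix motion and turning
begin: at (-3,0), heading right
step 1 (arc(left, 1)): at (-2,1), heading up
step 2 (arc(left, 1)): at (-3,2), heading left
uniquely the one of 9 2-step routes that fits.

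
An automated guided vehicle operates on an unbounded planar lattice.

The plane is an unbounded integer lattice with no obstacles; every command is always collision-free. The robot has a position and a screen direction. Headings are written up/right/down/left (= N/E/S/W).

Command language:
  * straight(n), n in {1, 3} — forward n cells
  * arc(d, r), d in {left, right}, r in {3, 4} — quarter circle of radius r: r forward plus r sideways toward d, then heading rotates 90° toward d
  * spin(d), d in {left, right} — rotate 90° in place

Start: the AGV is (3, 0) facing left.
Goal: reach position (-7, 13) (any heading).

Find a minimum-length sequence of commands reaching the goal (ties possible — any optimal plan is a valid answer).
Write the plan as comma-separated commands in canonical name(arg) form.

arc(right, 4), straight(3), arc(left, 3), arc(right, 3)

from: (3, 0) facing left
1. arc(right, 4) → (-1, 4) facing up
2. straight(3) → (-1, 7) facing up
3. arc(left, 3) → (-4, 10) facing left
4. arc(right, 3) → (-7, 13) facing up
no 3-step plan works, so 4 is optimal.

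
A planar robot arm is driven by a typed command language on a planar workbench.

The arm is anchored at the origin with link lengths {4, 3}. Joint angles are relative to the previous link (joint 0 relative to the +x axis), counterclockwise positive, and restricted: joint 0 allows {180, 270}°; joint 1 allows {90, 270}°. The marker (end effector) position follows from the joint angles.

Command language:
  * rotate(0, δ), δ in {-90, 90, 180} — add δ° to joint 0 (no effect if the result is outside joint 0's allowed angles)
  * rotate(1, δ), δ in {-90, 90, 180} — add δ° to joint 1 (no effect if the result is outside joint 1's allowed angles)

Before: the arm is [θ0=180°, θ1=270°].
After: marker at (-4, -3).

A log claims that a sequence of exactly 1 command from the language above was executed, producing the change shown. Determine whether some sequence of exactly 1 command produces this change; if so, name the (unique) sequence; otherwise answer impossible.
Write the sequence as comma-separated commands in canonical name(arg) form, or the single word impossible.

rotate(1, 180)

t0: [θ0=180°, θ1=270°]
[1] after rotate(1, 180): [θ0=180°, θ1=90°]
no other 1-command option fits: unique.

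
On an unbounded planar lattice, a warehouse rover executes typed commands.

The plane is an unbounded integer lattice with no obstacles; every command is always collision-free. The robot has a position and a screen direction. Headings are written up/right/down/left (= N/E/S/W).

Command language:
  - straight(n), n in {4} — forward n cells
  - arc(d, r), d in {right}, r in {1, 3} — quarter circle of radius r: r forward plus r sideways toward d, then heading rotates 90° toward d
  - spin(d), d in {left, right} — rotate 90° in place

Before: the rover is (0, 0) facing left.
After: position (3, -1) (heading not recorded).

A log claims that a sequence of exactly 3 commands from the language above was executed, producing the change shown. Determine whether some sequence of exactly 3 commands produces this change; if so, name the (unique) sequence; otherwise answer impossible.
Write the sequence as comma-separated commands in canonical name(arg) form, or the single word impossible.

arc(right, 1), arc(right, 1), arc(right, 3)

key: running arc(right, 3) before arc(right, 1) would end elsewhere — order is forced
t0: (0, 0) facing left
t=1 arc(right, 1) ⇒ (-1, 1) facing up
t=2 arc(right, 1) ⇒ (0, 2) facing right
t=3 arc(right, 3) ⇒ (3, -1) facing down
no rival 3-sequence matches.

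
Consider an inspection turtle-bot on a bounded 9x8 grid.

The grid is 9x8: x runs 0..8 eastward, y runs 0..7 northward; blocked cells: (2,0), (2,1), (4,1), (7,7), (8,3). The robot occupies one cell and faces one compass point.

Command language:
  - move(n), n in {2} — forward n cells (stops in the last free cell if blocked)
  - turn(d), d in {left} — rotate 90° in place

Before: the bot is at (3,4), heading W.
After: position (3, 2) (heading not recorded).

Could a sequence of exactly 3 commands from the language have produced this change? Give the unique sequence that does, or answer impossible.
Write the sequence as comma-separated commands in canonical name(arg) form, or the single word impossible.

turn(left), move(2), turn(left)

start: at (3,4), heading W
step 1 (turn(left)): at (3,4), heading S
step 2 (move(2)): at (3,2), heading S
step 3 (turn(left)): at (3,2), heading E
uniquely the one of 8 3-step routes that fits.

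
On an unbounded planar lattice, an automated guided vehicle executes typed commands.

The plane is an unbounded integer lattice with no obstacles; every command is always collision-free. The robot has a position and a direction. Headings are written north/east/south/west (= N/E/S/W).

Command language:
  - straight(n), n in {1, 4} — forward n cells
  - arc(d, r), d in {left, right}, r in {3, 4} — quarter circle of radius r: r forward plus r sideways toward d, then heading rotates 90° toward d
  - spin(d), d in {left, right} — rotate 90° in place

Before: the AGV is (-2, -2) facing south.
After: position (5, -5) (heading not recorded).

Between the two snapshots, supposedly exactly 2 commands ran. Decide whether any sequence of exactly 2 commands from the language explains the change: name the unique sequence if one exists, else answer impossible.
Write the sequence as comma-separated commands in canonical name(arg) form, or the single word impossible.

key: running straight(4) before arc(left, 3) would end elsewhere — order is forced
start: (-2, -2) facing south
1. arc(left, 3) → (1, -5) facing east
2. straight(4) → (5, -5) facing east
no rival 2-sequence matches.

arc(left, 3), straight(4)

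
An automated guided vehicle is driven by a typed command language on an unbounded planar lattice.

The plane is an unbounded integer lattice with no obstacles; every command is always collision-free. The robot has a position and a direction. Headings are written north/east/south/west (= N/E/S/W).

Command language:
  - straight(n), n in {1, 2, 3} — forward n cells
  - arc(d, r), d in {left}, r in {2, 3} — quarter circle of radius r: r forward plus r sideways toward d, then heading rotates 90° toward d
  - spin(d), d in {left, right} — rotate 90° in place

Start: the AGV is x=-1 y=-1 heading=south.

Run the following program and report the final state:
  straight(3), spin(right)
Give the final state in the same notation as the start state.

start: x=-1 y=-1 heading=south
[1] after straight(3): x=-1 y=-4 heading=south
[2] after spin(right): x=-1 y=-4 heading=west

x=-1 y=-4 heading=west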